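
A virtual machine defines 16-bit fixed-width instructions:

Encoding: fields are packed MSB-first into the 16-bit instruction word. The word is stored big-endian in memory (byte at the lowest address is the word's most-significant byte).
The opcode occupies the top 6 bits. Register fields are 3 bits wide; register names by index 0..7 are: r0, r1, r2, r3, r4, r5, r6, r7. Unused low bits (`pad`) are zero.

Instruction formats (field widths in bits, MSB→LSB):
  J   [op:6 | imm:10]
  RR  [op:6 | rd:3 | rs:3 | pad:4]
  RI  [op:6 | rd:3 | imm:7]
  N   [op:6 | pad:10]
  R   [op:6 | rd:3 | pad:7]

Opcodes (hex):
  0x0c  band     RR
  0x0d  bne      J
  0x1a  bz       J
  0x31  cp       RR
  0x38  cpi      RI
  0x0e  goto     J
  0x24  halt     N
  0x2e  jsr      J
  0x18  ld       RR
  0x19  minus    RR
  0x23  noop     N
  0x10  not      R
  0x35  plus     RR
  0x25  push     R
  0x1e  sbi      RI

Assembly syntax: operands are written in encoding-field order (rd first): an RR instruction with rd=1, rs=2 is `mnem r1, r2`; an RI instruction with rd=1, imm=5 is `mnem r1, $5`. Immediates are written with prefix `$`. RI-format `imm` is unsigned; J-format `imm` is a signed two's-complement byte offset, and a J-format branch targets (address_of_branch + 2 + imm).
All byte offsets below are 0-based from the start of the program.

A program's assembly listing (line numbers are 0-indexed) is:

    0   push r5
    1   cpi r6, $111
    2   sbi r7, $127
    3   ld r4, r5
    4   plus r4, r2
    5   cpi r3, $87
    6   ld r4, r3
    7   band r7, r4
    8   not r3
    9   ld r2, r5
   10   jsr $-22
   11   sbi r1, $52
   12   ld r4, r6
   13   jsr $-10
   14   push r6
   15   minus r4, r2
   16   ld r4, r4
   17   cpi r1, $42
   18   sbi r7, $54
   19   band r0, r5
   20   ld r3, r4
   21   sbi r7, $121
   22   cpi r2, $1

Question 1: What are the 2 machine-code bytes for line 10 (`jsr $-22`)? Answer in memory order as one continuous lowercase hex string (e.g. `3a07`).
10. jsr fields op=0x2e:6|imm=-22:10 → word bbeah → bb ea

bbea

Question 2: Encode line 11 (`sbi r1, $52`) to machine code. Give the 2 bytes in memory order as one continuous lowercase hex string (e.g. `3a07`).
78b4

line 11 (sbi): pack op=0x1e:6|rd=1:3|imm=52:7 = 0x78b4; big→ 78 b4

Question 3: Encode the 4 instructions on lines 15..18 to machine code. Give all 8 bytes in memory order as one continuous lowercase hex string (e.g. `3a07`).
15. minus fields op=0x19:6|rd=4:3|rs=2:3|pad=0:4 → word 6620h → 66 20
16. ld fields op=0x18:6|rd=4:3|rs=4:3|pad=0:4 → word 6240h → 62 40
17. cpi fields op=0x38:6|rd=1:3|imm=42:7 → word e0aah → e0 aa
18. sbi fields op=0x1e:6|rd=7:3|imm=54:7 → word 7bb6h → 7b b6

66206240e0aa7bb6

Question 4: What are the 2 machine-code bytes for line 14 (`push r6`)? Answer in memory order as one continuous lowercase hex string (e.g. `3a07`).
14. push fields op=0x25:6|rd=6:3|pad=0:7 → word 9700h → 97 00

9700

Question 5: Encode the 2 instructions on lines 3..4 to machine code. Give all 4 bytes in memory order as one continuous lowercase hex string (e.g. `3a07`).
L3: ld op=0x18:6|rd=4:3|rs=5:3|pad=0:4 ⇒ 0x6250 ⇒ big 62 50
L4: plus op=0x35:6|rd=4:3|rs=2:3|pad=0:4 ⇒ 0xd620 ⇒ big d6 20

6250d620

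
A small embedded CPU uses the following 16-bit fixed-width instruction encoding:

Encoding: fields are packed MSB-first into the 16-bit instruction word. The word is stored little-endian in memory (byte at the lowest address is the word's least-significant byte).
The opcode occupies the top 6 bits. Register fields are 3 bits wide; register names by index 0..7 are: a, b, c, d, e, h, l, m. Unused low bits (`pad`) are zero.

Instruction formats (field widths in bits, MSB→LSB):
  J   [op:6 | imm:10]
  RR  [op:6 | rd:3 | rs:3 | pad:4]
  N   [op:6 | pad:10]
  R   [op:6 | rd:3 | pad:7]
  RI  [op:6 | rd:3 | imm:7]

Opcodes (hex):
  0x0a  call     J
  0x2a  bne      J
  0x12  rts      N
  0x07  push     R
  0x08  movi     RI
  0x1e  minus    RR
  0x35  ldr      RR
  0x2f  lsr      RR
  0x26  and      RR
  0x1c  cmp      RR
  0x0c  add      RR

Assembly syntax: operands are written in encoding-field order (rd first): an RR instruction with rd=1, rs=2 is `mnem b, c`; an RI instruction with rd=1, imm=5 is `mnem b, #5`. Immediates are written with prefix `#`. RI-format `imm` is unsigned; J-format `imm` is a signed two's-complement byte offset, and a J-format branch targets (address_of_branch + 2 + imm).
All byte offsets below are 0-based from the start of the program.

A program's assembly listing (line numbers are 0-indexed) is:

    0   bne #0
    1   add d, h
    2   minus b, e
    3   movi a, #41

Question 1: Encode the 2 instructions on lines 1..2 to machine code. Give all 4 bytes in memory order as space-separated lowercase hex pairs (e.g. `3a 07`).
1. add fields op=0xc:6|rd=3:3|rs=5:3|pad=0:4 → word 31d0h → d0 31
2. minus fields op=0x1e:6|rd=1:3|rs=4:3|pad=0:4 → word 78c0h → c0 78

d0 31 c0 78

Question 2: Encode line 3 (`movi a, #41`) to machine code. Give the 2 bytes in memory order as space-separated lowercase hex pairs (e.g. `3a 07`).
3. movi fields op=0x8:6|rd=0:3|imm=41:7 → word 2029h → 29 20

29 20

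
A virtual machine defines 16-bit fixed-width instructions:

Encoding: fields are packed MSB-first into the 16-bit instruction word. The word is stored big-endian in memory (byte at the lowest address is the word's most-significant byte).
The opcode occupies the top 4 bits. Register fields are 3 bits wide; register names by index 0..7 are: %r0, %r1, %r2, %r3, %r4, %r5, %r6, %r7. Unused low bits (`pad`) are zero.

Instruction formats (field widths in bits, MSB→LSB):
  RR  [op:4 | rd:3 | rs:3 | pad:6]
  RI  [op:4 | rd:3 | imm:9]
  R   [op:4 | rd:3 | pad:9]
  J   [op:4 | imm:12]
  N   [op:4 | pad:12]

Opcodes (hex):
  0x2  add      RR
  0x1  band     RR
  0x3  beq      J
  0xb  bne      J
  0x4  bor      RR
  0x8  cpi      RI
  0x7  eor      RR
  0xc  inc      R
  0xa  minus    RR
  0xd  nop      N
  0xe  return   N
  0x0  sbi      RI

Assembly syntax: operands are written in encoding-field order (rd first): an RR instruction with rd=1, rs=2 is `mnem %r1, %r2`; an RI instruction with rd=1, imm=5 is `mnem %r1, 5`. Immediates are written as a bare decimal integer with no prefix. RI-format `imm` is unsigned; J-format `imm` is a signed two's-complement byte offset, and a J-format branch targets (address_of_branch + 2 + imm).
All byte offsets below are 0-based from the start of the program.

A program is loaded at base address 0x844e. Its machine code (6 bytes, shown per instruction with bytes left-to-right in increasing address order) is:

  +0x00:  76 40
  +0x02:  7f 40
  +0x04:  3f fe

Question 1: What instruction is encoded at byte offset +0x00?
eor %r3, %r1

off 0x00: read 76 40 as big → 0x7640
  top 4b → 0x7 → eor [RR]
  rd@[11:9]=0x3 ⇒ %r3
  rs@[8:6]=0x1 ⇒ %r1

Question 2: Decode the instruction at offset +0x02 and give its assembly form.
eor %r7, %r5

off 0x02: read 7f 40 as big → 0x7f40
  top 4b → 0x7 → eor [RR]
  [11:9] rd=7 = %r7
  [8:6] rs=5 = %r5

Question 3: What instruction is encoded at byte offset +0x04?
beq -2

[04] 3f fe → 0x3ffe
  op=0x3ffe>>12=0x3 ⇒ beq (J)
  [11:0] imm=4094 (s12→-2) = -2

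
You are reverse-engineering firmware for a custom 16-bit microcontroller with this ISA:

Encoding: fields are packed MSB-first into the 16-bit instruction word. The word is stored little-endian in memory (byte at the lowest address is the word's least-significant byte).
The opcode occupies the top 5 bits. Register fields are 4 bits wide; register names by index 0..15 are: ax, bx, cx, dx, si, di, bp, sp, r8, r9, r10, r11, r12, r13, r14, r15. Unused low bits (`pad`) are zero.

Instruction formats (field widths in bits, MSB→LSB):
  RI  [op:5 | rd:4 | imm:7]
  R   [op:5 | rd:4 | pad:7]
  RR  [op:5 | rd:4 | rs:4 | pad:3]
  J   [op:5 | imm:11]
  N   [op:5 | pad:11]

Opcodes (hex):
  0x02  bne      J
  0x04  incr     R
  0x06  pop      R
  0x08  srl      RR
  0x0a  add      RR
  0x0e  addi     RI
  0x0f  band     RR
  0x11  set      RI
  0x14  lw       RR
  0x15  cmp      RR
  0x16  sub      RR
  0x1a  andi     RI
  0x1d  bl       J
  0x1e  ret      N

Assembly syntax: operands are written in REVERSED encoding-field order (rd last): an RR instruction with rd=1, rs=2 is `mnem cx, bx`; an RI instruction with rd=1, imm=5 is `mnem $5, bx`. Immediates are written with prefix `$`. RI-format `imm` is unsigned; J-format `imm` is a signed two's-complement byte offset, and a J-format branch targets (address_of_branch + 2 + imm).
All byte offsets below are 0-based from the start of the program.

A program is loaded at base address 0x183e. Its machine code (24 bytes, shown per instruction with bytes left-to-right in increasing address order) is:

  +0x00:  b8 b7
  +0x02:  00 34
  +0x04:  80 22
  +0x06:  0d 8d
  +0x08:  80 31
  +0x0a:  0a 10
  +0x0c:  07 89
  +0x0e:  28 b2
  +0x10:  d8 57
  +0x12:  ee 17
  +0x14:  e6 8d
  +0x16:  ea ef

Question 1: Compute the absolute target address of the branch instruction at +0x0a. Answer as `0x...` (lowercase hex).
[0a] 0a 10 → 0x100a
  op=0x100a>>11=0x2 ⇒ bne (J)
  [10:0] imm=10 = $10
  target = base 0x183e + off 0x0a + 2 + imm 10 = 0x1854

0x1854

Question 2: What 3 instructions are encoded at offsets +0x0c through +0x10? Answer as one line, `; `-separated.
set $7, cx; sub di, si; add r11, r15

[0c] 07 89 → 0x8907
  opcode bits[15:11]=0x11: set/RI
  rd@[10:7]=0x2 ⇒ cx
  imm@[6:0]=0x7 ⇒ $7
[0e] 28 b2 → 0xb228
  opcode bits[15:11]=0x16: sub/RR
  rd@[10:7]=0x4 ⇒ si
  rs@[6:3]=0x5 ⇒ di
[10] d8 57 → 0x57d8
  opcode bits[15:11]=0xa: add/RR
  rd@[10:7]=0xf ⇒ r15
  rs@[6:3]=0xb ⇒ r11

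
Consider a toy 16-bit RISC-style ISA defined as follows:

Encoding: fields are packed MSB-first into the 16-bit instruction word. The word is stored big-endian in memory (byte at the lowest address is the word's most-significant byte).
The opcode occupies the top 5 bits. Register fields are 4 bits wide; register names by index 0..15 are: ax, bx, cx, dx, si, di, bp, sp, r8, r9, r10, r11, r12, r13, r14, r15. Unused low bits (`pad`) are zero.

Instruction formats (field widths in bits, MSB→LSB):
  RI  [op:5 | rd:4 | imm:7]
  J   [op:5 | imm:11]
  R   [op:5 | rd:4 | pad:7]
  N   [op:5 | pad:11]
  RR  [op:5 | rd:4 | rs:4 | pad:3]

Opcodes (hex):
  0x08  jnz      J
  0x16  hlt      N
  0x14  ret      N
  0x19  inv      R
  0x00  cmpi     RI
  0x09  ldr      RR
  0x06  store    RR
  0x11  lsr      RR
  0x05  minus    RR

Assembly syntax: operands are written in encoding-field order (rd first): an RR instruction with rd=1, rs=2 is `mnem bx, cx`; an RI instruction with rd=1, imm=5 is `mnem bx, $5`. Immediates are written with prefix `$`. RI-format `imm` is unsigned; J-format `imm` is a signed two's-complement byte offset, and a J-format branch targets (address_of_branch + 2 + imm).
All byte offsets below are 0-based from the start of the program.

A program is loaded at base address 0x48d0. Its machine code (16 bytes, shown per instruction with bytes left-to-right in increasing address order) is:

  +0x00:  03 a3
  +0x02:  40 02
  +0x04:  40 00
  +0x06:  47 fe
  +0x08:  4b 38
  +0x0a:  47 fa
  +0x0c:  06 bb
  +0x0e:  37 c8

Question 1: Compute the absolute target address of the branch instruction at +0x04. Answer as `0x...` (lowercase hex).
+0x04: 40 00 ⇒ word 0x4000 (big)
  top 5b → 0x8 → jnz [J]
  [10:0] imm=0 = $0
  target = base 0x48d0 + off 0x04 + 2 + imm 0 = 0x48d6

0x48d6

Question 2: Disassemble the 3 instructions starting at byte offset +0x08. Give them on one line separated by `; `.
ldr bp, sp; jnz $-6; cmpi r13, $59

@+08  big-endian(4b 38) = 0x4b38
  top 5b → 0x9 → ldr [RR]
  rd: (w>>7)&0xf=0x6 → bp
  rs: (w>>3)&0xf=0x7 → sp
@+0a  big-endian(47 fa) = 0x47fa
  top 5b → 0x8 → jnz [J]
  imm: (w>>0)&0x7ff=0x7fa (s11→-6) → $-6
@+0c  big-endian(06 bb) = 0x06bb
  top 5b → 0x0 → cmpi [RI]
  rd: (w>>7)&0xf=0xd → r13
  imm: (w>>0)&0x7f=0x3b → $59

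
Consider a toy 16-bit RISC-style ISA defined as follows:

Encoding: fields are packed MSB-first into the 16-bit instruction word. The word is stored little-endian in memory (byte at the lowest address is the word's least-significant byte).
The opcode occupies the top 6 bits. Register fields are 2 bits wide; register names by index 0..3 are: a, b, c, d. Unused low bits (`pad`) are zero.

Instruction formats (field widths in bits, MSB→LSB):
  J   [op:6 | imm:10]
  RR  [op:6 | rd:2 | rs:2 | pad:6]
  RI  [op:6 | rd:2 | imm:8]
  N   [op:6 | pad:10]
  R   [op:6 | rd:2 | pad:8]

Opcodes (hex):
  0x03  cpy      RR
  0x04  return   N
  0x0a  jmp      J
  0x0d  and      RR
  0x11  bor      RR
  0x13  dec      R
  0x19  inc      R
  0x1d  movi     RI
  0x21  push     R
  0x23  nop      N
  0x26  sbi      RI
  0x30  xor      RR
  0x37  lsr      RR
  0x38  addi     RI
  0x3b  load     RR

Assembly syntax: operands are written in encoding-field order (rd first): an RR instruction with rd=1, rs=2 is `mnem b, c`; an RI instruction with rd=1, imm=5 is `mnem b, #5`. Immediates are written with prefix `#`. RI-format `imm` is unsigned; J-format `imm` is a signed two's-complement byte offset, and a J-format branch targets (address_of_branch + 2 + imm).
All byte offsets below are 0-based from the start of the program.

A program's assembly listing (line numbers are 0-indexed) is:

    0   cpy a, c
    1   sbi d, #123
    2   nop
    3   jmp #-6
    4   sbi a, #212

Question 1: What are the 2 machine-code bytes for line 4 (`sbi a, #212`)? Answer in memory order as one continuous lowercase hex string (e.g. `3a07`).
L4: sbi op=0x26:6|rd=0:2|imm=212:8 ⇒ 0x98d4 ⇒ little d4 98

d498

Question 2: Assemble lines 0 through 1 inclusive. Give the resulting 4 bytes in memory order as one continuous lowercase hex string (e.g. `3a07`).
800c7b9b

0. cpy fields op=0x3:6|rd=0:2|rs=2:2|pad=0:6 → word 0c80h → 80 0c
1. sbi fields op=0x26:6|rd=3:2|imm=123:8 → word 9b7bh → 7b 9b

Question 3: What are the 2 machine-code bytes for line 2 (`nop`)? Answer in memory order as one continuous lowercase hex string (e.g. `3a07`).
line 2 (nop): pack op=0x23:6|pad=0:10 = 0x8c00; little→ 00 8c

008c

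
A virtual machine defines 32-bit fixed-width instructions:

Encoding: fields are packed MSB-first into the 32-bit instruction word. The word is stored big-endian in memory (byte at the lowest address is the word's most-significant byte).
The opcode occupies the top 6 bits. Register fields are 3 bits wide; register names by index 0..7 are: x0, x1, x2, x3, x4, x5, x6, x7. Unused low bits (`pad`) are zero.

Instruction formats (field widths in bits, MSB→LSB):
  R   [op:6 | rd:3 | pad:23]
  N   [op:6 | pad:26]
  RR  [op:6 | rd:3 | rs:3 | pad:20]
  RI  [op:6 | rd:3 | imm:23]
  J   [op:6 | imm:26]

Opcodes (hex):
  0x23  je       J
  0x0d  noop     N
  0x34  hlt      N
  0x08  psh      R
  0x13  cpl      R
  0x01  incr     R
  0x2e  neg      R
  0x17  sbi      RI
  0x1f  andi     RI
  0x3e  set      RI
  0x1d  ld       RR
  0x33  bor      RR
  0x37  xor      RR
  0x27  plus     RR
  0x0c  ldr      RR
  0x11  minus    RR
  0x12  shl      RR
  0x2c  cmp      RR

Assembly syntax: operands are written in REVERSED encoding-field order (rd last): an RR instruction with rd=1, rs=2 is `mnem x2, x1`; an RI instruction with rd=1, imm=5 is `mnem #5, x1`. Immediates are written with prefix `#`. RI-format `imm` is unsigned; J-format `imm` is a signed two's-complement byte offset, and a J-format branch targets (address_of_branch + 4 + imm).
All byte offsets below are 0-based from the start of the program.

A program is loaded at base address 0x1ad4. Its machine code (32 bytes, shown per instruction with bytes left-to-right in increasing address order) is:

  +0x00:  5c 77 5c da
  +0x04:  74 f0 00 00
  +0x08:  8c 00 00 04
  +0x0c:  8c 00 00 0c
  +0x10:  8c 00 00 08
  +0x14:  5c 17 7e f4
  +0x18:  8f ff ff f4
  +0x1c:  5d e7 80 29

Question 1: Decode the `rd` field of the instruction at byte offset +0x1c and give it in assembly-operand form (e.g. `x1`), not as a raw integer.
off 0x1c: read 5d e7 80 29 as big → 0x5de78029
  op=0x5de78029>>26=0x17 ⇒ sbi (RI)
  rd@[25:23]=0x3 ⇒ x3
  imm@[22:0]=0x678029 ⇒ #6783017

x3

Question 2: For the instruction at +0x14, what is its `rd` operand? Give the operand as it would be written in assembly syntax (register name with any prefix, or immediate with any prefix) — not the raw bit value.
[14] 5c 17 7e f4 → 0x5c177ef4
  top 6b → 0x17 → sbi [RI]
  [25:23] rd=0 = x0
  [22:0] imm=1539828 = #1539828

x0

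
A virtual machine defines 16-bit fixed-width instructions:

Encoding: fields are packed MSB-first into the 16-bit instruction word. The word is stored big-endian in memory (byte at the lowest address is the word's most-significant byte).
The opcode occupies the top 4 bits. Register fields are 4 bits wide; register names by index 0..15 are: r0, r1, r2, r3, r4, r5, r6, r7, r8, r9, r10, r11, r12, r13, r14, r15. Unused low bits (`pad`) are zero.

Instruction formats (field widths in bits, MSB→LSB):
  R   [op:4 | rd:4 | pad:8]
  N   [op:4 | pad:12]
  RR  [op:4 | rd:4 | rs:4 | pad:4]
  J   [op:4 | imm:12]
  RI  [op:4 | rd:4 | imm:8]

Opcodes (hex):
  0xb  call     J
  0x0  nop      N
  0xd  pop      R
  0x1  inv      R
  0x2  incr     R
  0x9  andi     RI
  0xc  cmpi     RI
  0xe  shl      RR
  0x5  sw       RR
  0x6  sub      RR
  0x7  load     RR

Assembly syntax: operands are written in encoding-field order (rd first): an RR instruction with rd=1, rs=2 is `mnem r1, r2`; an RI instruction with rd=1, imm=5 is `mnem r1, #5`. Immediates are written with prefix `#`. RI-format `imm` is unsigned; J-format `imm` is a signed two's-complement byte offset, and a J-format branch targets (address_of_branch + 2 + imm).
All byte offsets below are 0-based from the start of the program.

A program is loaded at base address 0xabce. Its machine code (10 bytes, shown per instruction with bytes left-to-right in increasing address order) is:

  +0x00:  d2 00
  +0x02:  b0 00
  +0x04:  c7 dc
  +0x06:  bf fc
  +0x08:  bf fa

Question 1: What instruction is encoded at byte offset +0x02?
call #0

off 0x02: read b0 00 as big → 0xb000
  top 4b → 0xb → call [J]
  imm: (w>>0)&0xfff=0x0 → #0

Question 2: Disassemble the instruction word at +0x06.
@+06  big-endian(bf fc) = 0xbffc
  opcode bits[15:12]=0xb: call/J
  [11:0] imm=4092 (s12→-4) = #-4

call #-4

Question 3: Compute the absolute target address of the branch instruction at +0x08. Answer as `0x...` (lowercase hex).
0xabd2

[08] bf fa → 0xbffa
  op=0xbffa>>12=0xb ⇒ call (J)
  imm: (w>>0)&0xfff=0xffa (s12→-6) → #-6
  target = base 0xabce + off 0x08 + 2 + imm -6 = 0xabd2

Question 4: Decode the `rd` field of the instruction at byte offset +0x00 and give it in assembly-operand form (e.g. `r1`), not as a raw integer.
r2

+0x00: d2 00 ⇒ word 0xd200 (big)
  opcode bits[15:12]=0xd: pop/R
  [11:8] rd=2 = r2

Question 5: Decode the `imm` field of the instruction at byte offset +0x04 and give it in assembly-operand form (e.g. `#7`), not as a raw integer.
@+04  big-endian(c7 dc) = 0xc7dc
  opcode bits[15:12]=0xc: cmpi/RI
  [11:8] rd=7 = r7
  [7:0] imm=220 = #220

#220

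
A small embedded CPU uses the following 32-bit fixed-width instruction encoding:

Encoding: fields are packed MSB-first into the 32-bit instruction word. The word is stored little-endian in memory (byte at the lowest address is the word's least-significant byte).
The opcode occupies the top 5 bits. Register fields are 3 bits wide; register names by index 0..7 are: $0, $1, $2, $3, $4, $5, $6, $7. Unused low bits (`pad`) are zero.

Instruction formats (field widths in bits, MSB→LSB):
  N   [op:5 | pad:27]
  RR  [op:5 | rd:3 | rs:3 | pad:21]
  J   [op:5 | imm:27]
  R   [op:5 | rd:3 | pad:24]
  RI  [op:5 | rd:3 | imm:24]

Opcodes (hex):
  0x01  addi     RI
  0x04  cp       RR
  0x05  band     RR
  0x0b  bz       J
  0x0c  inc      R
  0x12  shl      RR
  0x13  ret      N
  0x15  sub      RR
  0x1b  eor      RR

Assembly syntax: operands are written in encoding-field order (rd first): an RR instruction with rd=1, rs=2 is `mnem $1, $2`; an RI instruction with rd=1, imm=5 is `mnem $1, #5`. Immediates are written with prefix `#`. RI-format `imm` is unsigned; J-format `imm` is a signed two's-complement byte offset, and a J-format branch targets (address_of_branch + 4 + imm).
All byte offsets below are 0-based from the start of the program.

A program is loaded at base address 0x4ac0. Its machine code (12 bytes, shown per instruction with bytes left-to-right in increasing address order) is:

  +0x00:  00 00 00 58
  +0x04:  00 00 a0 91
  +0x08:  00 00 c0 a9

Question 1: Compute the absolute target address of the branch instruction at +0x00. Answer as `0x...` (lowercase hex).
0x4ac4

@+00  little-endian(00 00 00 58) = 0x58000000
  op=0x58000000>>27=0xb ⇒ bz (J)
  [26:0] imm=0 = #0
  target = base 0x4ac0 + off 0x00 + 4 + imm 0 = 0x4ac4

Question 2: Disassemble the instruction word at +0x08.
off 0x08: read 00 00 c0 a9 as little → 0xa9c00000
  op=0xa9c00000>>27=0x15 ⇒ sub (RR)
  rd@[26:24]=0x1 ⇒ $1
  rs@[23:21]=0x6 ⇒ $6

sub $1, $6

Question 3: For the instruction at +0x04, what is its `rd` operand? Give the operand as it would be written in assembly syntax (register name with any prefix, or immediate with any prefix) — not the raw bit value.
[04] 00 00 a0 91 → 0x91a00000
  top 5b → 0x12 → shl [RR]
  rd: (w>>24)&0x7=0x1 → $1
  rs: (w>>21)&0x7=0x5 → $5

$1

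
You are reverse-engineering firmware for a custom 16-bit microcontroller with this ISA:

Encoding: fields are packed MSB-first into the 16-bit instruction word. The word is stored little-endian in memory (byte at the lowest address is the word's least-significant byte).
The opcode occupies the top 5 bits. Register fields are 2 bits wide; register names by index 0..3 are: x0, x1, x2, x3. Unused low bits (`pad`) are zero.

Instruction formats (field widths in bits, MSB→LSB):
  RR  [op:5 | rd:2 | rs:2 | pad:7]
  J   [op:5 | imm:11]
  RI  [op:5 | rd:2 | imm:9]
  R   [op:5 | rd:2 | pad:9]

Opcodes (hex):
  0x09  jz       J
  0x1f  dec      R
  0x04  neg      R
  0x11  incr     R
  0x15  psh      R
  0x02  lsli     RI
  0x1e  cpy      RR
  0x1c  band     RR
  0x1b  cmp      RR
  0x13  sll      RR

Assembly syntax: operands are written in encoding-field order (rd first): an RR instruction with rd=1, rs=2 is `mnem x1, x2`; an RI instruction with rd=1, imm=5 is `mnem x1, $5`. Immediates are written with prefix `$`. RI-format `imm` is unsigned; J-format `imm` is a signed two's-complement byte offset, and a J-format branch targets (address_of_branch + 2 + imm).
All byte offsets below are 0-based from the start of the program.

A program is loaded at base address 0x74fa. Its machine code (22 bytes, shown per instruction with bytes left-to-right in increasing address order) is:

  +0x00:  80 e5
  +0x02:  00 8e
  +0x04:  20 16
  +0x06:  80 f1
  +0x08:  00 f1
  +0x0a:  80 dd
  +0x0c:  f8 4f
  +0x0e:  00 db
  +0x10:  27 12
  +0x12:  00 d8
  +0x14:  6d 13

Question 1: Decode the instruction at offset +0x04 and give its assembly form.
lsli x3, $32

off 0x04: read 20 16 as little → 0x1620
  top 5b → 0x2 → lsli [RI]
  [10:9] rd=3 = x3
  [8:0] imm=32 = $32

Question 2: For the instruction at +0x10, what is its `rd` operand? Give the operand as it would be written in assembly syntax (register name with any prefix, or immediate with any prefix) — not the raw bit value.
x1

+0x10: 27 12 ⇒ word 0x1227 (little)
  top 5b → 0x2 → lsli [RI]
  [10:9] rd=1 = x1
  [8:0] imm=39 = $39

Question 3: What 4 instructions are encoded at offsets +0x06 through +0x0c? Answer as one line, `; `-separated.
cpy x0, x3; cpy x0, x2; cmp x2, x3; jz $-8

[06] 80 f1 → 0xf180
  op=0xf180>>11=0x1e ⇒ cpy (RR)
  [10:9] rd=0 = x0
  [8:7] rs=3 = x3
[08] 00 f1 → 0xf100
  op=0xf100>>11=0x1e ⇒ cpy (RR)
  [10:9] rd=0 = x0
  [8:7] rs=2 = x2
[0a] 80 dd → 0xdd80
  op=0xdd80>>11=0x1b ⇒ cmp (RR)
  [10:9] rd=2 = x2
  [8:7] rs=3 = x3
[0c] f8 4f → 0x4ff8
  op=0x4ff8>>11=0x9 ⇒ jz (J)
  [10:0] imm=2040 (s11→-8) = $-8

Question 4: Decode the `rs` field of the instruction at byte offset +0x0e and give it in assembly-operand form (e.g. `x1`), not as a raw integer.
off 0x0e: read 00 db as little → 0xdb00
  top 5b → 0x1b → cmp [RR]
  rd@[10:9]=0x1 ⇒ x1
  rs@[8:7]=0x2 ⇒ x2

x2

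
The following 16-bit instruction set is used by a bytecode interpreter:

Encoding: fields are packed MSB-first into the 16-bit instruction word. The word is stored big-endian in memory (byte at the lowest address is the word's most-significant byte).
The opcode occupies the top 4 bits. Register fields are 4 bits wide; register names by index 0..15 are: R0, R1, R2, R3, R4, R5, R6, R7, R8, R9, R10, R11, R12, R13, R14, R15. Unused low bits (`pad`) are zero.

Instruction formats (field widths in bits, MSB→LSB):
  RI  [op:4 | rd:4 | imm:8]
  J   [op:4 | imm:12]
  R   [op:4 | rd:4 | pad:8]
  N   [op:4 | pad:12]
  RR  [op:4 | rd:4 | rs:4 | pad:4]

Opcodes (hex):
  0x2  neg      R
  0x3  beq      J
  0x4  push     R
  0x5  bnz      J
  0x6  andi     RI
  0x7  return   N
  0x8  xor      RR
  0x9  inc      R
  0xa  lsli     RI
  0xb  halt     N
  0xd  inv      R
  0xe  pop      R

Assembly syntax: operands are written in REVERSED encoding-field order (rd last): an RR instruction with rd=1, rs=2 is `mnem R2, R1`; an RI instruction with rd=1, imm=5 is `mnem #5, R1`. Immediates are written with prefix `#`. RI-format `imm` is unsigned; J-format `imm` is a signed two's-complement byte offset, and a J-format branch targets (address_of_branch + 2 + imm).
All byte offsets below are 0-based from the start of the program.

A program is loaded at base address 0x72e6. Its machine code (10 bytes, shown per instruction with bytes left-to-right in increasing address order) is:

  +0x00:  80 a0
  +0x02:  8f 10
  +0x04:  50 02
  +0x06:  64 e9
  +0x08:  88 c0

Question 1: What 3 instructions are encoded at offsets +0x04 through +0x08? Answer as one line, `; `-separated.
bnz #2; andi #233, R4; xor R12, R8

+0x04: 50 02 ⇒ word 0x5002 (big)
  opcode bits[15:12]=0x5: bnz/J
  imm@[11:0]=0x2 ⇒ #2
+0x06: 64 e9 ⇒ word 0x64e9 (big)
  opcode bits[15:12]=0x6: andi/RI
  rd@[11:8]=0x4 ⇒ R4
  imm@[7:0]=0xe9 ⇒ #233
+0x08: 88 c0 ⇒ word 0x88c0 (big)
  opcode bits[15:12]=0x8: xor/RR
  rd@[11:8]=0x8 ⇒ R8
  rs@[7:4]=0xc ⇒ R12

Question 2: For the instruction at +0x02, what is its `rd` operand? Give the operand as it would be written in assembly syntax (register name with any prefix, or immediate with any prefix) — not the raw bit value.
+0x02: 8f 10 ⇒ word 0x8f10 (big)
  opcode bits[15:12]=0x8: xor/RR
  rd@[11:8]=0xf ⇒ R15
  rs@[7:4]=0x1 ⇒ R1

R15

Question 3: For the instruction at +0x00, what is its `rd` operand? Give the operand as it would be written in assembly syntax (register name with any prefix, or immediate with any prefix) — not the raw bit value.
R0

@+00  big-endian(80 a0) = 0x80a0
  opcode bits[15:12]=0x8: xor/RR
  rd@[11:8]=0x0 ⇒ R0
  rs@[7:4]=0xa ⇒ R10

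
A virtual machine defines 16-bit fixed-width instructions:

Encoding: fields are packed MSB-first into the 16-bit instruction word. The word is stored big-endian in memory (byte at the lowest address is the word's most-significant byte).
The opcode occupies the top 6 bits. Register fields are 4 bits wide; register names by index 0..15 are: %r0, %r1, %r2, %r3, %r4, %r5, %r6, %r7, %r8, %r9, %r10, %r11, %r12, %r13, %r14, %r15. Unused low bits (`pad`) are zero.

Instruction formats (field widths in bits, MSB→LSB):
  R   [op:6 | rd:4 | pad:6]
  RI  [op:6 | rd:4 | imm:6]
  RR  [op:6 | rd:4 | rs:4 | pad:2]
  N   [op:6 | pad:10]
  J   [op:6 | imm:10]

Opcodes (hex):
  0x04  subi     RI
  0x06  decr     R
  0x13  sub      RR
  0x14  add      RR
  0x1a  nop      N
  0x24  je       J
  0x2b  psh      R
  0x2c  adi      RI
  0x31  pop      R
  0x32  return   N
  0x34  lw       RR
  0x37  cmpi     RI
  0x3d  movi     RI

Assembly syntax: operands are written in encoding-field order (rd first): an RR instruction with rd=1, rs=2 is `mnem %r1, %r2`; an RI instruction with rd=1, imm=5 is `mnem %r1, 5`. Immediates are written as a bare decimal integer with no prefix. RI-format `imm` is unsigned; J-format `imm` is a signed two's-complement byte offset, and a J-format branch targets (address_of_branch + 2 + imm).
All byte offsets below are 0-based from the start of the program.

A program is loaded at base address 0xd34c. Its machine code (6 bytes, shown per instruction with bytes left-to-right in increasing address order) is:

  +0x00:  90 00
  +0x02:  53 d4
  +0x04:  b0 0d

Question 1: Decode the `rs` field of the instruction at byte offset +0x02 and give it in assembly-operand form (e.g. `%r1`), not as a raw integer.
+0x02: 53 d4 ⇒ word 0x53d4 (big)
  top 6b → 0x14 → add [RR]
  rd: (w>>6)&0xf=0xf → %r15
  rs: (w>>2)&0xf=0x5 → %r5

%r5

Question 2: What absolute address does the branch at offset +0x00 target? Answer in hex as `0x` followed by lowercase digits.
0xd34e

[00] 90 00 → 0x9000
  top 6b → 0x24 → je [J]
  [9:0] imm=0 = 0
  target = base 0xd34c + off 0x00 + 2 + imm 0 = 0xd34e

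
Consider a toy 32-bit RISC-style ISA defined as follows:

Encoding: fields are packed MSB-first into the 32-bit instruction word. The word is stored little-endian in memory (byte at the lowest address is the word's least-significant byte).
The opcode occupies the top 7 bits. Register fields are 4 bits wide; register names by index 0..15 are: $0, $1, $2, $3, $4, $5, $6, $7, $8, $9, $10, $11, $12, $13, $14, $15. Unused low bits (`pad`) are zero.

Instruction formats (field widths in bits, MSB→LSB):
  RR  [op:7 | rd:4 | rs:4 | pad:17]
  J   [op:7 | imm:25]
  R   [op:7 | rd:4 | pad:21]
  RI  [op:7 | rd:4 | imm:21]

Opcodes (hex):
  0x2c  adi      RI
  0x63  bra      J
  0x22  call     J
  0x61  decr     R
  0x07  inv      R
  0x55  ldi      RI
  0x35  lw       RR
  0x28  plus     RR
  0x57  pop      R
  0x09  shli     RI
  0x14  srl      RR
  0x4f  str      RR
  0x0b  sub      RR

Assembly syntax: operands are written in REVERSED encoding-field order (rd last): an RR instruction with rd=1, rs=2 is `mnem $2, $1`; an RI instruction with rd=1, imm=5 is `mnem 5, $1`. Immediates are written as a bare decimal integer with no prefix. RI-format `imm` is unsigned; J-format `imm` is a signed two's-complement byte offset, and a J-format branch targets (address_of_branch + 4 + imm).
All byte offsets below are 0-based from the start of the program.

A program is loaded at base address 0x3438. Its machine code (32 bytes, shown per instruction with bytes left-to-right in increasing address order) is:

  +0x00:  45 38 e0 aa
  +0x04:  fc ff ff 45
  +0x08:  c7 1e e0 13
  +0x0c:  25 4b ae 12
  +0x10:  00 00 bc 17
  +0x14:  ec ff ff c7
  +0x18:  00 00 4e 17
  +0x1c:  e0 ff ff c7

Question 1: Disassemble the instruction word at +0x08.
shli 7879, $15

+0x08: c7 1e e0 13 ⇒ word 0x13e01ec7 (little)
  op=0x13e01ec7>>25=0x9 ⇒ shli (RI)
  rd@[24:21]=0xf ⇒ $15
  imm@[20:0]=0x1ec7 ⇒ 7879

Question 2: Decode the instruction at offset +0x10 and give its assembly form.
sub $14, $13

@+10  little-endian(00 00 bc 17) = 0x17bc0000
  top 7b → 0xb → sub [RR]
  rd: (w>>21)&0xf=0xd → $13
  rs: (w>>17)&0xf=0xe → $14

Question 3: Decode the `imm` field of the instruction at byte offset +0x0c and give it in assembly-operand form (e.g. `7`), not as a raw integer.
[0c] 25 4b ae 12 → 0x12ae4b25
  op=0x12ae4b25>>25=0x9 ⇒ shli (RI)
  rd: (w>>21)&0xf=0x5 → $5
  imm: (w>>0)&0x1fffff=0xe4b25 → 936741

936741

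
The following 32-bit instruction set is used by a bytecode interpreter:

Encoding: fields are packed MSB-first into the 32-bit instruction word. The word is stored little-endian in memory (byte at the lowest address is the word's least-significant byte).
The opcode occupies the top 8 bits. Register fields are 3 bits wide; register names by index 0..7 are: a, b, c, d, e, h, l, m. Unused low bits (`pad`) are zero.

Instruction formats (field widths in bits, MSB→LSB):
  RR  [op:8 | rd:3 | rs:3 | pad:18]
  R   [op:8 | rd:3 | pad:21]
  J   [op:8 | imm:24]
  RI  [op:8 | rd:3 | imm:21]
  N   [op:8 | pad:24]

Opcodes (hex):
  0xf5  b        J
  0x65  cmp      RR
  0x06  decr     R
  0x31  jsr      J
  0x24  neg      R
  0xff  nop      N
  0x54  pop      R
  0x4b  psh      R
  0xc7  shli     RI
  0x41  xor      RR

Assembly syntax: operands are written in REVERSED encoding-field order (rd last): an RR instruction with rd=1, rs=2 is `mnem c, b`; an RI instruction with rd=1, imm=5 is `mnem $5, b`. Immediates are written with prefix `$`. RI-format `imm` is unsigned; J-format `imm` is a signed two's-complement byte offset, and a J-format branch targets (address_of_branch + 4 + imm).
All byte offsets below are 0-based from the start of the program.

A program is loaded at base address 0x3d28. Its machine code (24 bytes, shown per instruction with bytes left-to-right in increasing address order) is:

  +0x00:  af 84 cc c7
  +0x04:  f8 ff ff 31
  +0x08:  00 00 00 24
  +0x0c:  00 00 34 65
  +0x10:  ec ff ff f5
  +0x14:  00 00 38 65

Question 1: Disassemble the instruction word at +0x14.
cmp l, b

+0x14: 00 00 38 65 ⇒ word 0x65380000 (little)
  opcode bits[31:24]=0x65: cmp/RR
  [23:21] rd=1 = b
  [20:18] rs=6 = l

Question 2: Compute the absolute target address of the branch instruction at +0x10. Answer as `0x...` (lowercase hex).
0x3d28

+0x10: ec ff ff f5 ⇒ word 0xf5ffffec (little)
  top 8b → 0xf5 → b [J]
  imm@[23:0]=0xffffec (s24→-20) ⇒ $-20
  target = base 0x3d28 + off 0x10 + 4 + imm -20 = 0x3d28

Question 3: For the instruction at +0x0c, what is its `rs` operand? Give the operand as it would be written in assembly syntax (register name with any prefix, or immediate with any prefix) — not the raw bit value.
+0x0c: 00 00 34 65 ⇒ word 0x65340000 (little)
  op=0x65340000>>24=0x65 ⇒ cmp (RR)
  [23:21] rd=1 = b
  [20:18] rs=5 = h

h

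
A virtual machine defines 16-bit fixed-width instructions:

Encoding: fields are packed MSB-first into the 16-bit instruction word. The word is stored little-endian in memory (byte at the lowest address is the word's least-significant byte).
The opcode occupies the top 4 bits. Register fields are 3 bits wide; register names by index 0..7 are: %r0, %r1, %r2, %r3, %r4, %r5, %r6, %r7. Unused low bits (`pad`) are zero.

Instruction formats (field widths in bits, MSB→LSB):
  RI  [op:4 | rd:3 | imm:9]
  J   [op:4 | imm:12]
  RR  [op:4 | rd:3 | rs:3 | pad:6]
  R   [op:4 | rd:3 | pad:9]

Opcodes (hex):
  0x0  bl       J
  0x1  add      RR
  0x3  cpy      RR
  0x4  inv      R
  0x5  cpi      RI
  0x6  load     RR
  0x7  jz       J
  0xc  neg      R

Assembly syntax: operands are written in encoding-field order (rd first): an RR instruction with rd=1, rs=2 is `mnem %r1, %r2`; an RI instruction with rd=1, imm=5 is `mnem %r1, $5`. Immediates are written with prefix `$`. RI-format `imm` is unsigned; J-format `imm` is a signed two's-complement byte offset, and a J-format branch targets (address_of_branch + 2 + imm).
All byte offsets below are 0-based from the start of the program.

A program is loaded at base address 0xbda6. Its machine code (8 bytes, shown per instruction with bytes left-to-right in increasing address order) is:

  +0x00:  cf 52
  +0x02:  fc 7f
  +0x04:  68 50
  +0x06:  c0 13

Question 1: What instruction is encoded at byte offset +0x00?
cpi %r1, $207

+0x00: cf 52 ⇒ word 0x52cf (little)
  op=0x52cf>>12=0x5 ⇒ cpi (RI)
  [11:9] rd=1 = %r1
  [8:0] imm=207 = $207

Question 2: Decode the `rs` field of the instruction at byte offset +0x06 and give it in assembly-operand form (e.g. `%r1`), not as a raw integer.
off 0x06: read c0 13 as little → 0x13c0
  opcode bits[15:12]=0x1: add/RR
  rd@[11:9]=0x1 ⇒ %r1
  rs@[8:6]=0x7 ⇒ %r7

%r7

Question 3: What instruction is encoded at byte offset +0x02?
@+02  little-endian(fc 7f) = 0x7ffc
  top 4b → 0x7 → jz [J]
  [11:0] imm=4092 (s12→-4) = $-4

jz $-4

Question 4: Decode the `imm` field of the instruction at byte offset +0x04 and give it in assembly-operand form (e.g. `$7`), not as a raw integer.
[04] 68 50 → 0x5068
  top 4b → 0x5 → cpi [RI]
  rd: (w>>9)&0x7=0x0 → %r0
  imm: (w>>0)&0x1ff=0x68 → $104

$104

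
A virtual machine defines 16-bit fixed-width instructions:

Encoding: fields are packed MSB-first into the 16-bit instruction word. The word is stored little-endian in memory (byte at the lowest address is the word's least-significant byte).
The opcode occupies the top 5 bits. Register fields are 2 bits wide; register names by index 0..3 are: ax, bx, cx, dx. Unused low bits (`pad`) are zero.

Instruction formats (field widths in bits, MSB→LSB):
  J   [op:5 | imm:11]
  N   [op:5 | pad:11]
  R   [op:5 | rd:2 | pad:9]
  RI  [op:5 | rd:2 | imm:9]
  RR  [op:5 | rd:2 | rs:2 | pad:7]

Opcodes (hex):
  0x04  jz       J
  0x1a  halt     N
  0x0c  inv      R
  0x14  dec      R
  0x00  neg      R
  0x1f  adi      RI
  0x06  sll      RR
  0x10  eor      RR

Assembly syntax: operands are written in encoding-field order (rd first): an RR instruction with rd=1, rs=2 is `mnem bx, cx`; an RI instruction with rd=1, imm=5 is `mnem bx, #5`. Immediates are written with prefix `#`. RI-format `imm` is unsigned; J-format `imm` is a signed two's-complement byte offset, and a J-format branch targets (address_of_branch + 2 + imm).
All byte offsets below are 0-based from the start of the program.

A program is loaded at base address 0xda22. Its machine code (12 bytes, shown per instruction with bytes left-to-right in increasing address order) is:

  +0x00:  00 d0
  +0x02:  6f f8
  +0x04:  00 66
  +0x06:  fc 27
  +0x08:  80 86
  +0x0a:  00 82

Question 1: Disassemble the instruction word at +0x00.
off 0x00: read 00 d0 as little → 0xd000
  top 5b → 0x1a → halt [N]

halt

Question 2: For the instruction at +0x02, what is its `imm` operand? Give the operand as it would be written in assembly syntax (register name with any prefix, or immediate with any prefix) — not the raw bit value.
off 0x02: read 6f f8 as little → 0xf86f
  top 5b → 0x1f → adi [RI]
  rd@[10:9]=0x0 ⇒ ax
  imm@[8:0]=0x6f ⇒ #111

#111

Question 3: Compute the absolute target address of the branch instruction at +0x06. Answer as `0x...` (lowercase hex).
off 0x06: read fc 27 as little → 0x27fc
  opcode bits[15:11]=0x4: jz/J
  imm: (w>>0)&0x7ff=0x7fc (s11→-4) → #-4
  target = base 0xda22 + off 0x06 + 2 + imm -4 = 0xda26

0xda26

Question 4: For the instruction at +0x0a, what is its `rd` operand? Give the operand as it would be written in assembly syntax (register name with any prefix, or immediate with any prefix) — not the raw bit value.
bx

[0a] 00 82 → 0x8200
  op=0x8200>>11=0x10 ⇒ eor (RR)
  rd@[10:9]=0x1 ⇒ bx
  rs@[8:7]=0x0 ⇒ ax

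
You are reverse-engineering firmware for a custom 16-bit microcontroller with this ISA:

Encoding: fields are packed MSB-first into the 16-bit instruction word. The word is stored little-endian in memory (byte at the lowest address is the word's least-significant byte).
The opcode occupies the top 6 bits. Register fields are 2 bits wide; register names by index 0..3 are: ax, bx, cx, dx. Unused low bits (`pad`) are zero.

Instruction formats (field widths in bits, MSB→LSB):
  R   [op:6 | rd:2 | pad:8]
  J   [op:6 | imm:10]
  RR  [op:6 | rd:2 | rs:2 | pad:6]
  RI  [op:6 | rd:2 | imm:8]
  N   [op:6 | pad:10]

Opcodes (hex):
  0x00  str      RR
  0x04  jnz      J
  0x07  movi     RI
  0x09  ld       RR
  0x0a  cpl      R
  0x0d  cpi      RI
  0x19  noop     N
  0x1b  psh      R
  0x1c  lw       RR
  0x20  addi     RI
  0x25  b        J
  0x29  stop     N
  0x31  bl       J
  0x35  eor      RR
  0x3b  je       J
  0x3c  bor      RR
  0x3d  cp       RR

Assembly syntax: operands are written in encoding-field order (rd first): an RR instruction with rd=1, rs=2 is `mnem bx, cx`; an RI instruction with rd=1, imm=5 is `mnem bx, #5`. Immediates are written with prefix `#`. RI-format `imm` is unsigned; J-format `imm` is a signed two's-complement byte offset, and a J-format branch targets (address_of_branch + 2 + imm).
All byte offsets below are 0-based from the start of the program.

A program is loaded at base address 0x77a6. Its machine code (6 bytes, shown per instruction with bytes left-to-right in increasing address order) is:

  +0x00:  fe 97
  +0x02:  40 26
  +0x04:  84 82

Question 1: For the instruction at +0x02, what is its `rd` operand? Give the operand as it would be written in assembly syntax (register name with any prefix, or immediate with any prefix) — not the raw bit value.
cx

off 0x02: read 40 26 as little → 0x2640
  op=0x2640>>10=0x9 ⇒ ld (RR)
  rd@[9:8]=0x2 ⇒ cx
  rs@[7:6]=0x1 ⇒ bx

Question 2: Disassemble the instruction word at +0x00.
b #-2

@+00  little-endian(fe 97) = 0x97fe
  opcode bits[15:10]=0x25: b/J
  [9:0] imm=1022 (s10→-2) = #-2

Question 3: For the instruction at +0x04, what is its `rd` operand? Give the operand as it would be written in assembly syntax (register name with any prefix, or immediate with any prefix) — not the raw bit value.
@+04  little-endian(84 82) = 0x8284
  top 6b → 0x20 → addi [RI]
  [9:8] rd=2 = cx
  [7:0] imm=132 = #132

cx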